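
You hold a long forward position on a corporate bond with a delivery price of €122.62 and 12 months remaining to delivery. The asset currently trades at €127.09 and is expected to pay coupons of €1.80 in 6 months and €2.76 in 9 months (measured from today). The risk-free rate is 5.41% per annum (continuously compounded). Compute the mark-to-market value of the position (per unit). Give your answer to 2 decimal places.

€6.53

PV(remaining coupons) I = 1.80·e^(−0.0541·6/12) + 2.76·e^(−0.0541·9/12) = 4.4022
Current forward F = (S − I)·e^(rT) = (127.09 − 4.4022)·e^(0.0541·12/12) = 122.6878 × 1.055590 = 129.5080
Value (long) = (F − K)·e^(−rT) = (129.5080 − 122.62) × 0.947337 = 6.5253
Value = €6.53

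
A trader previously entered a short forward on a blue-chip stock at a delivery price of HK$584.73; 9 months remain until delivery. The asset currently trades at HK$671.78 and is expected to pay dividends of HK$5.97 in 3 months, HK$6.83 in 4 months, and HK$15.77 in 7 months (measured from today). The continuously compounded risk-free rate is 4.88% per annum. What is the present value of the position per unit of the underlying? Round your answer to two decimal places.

PV(remaining dividends) I = 5.97·e^(−0.0488·3/12) + 6.83·e^(−0.0488·4/12) + 15.77·e^(−0.0488·7/12) = 27.9448
Current forward F = (S − I)·e^(rT) = (671.78 − 27.9448)·e^(0.0488·9/12) = 643.8352 × 1.037278 = 667.8361
Value (long) = (F − K)·e^(−rT) = (667.8361 − 584.73) × 0.964062 = 80.1194
Short position value = −(long value) = -HK$80.12

-HK$80.12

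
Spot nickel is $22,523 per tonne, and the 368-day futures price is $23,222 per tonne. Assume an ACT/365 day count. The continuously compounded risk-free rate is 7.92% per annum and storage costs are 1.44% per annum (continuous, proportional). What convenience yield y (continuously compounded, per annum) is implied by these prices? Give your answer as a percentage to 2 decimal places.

F = S·e^((r+u−y)T) ⇒ (r+u−y) = ln(F/S)/T
ln(23222/22523) = 0.030563; /T ⇒ 0.030314
y = r + u − ln(F/S)/T = 0.0792 + 0.0144 − 0.030314 = 0.063286
y = 6.33%

6.33%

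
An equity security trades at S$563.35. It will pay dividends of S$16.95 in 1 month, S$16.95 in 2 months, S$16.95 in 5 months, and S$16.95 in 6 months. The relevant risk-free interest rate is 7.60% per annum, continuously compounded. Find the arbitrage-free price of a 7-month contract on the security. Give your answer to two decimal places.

PV(dividends) I = 16.95·e^(−0.0760·1/12) + 16.95·e^(−0.0760·2/12) + 16.95·e^(−0.0760·5/12) + 16.95·e^(−0.0760·6/12)
I = 16.8430 + 16.7367 + 16.4217 + 16.3180 = 66.3194
F = (S − I)·e^(rT) = (563.35 − 66.3194) · e^(0.0760·7/12)
= 497.0306 · e^0.044333 = 497.0306 × 1.045330 = S$519.56

S$519.56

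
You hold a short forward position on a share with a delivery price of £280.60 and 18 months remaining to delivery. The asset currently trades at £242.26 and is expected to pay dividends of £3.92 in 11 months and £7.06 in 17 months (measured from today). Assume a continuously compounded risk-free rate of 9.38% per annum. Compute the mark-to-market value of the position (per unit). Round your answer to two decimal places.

£11.29

PV(remaining dividends) I = 3.92·e^(−0.0938·11/12) + 7.06·e^(−0.0938·17/12) = 9.7785
Current forward F = (S − I)·e^(rT) = (242.26 − 9.7785)·e^(0.0938·18/12) = 232.4815 × 1.151079 = 267.6046
Value (long) = (F − K)·e^(−rT) = (267.6046 − 280.60) × 0.868750 = -11.2898
Short position value = −(long value) = £11.29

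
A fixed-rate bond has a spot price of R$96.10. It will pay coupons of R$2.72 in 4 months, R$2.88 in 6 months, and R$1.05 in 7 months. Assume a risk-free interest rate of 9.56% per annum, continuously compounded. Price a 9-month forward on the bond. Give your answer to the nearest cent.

PV(coupons) I = 2.72·e^(−0.0956·4/12) + 2.88·e^(−0.0956·6/12) + 1.05·e^(−0.0956·7/12)
I = 2.6347 + 2.7456 + 0.9930 = 6.3733
F = (S − I)·e^(rT) = (96.10 − 6.3733) · e^(0.0956·9/12)
= 89.7267 · e^0.071700 = 89.7267 × 1.074333 = R$96.40

R$96.40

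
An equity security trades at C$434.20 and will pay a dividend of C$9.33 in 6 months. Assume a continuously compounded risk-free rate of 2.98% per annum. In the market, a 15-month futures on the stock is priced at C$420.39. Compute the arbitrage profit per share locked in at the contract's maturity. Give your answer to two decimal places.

PV(dividends) I = 9.33·e^(−0.0298·6/12) = 9.1920
Fair futures F* = (S − I)·e^(rT) = (434.20 − 9.1920)·e^0.037250 = 425.0080 × 1.037952 = 441.1379
Market C$420.39 < fair 441.1379: forward underpriced → reverse cash-and-carry (short the stock, invest proceeds at r, pay the dividends, go long the forward).
Profit at T = |F_mkt − F*| = |420.39 − 441.1379| = C$20.75 per share

C$20.75 per share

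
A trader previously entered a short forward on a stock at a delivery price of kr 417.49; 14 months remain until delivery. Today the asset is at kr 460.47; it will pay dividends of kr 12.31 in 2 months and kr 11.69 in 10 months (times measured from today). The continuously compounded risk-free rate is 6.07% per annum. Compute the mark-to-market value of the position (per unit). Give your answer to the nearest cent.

PV(remaining dividends) I = 12.31·e^(−0.0607·2/12) + 11.69·e^(−0.0607·10/12) = 23.2995
Current forward F = (S − I)·e^(rT) = (460.47 − 23.2995)·e^(0.0607·14/12) = 437.1705 × 1.073384 = 469.2518
Value (long) = (F − K)·e^(−rT) = (469.2518 − 417.49) × 0.931633 = 48.2230
Short position value = −(long value) = -kr 48.22

-kr 48.22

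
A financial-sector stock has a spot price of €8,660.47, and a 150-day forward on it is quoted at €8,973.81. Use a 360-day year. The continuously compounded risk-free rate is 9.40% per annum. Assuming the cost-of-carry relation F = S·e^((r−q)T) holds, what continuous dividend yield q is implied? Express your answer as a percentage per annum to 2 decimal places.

0.87%

From F = S·e^((r−q)T): (r − q) = ln(F/S)/T
ln(8973.81/8660.47) = ln(1.036180) = 0.035541
(r − q) = 0.035541 / (150/360) = 0.085298
q = r − ln(F/S)/T = 0.0940 − 0.085298 = 0.008702
q = 0.87%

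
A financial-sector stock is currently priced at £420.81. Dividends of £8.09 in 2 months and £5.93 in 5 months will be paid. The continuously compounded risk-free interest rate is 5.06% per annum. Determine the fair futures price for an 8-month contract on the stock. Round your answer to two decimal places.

£420.94

PV(dividends) I = 8.09·e^(−0.0506·2/12) + 5.93·e^(−0.0506·5/12)
I = 8.0221 + 5.8063 = 13.8284
F = (S − I)·e^(rT) = (420.81 − 13.8284) · e^(0.0506·8/12)
= 406.9816 · e^0.033733 = 406.9816 × 1.034308 = £420.94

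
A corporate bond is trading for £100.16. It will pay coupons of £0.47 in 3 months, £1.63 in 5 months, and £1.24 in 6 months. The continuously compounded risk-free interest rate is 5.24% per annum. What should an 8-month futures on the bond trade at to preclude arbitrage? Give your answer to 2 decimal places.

£100.34

PV(coupons) I = 0.47·e^(−0.0524·3/12) + 1.63·e^(−0.0524·5/12) + 1.24·e^(−0.0524·6/12)
I = 0.4639 + 1.5948 + 1.2079 = 3.2666
F = (S − I)·e^(rT) = (100.16 − 3.2666) · e^(0.0524·8/12)
= 96.8934 · e^0.034933 = 96.8934 × 1.035550 = £100.34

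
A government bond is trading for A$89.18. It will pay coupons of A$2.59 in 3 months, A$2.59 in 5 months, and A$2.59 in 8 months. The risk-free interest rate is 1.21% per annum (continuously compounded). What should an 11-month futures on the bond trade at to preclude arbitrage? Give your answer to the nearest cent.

PV(coupons) I = 2.59·e^(−0.0121·3/12) + 2.59·e^(−0.0121·5/12) + 2.59·e^(−0.0121·8/12)
I = 2.5822 + 2.5770 + 2.5692 = 7.7284
F = (S − I)·e^(rT) = (89.18 − 7.7284) · e^(0.0121·11/12)
= 81.4516 · e^0.011092 = 81.4516 × 1.011154 = A$82.36

A$82.36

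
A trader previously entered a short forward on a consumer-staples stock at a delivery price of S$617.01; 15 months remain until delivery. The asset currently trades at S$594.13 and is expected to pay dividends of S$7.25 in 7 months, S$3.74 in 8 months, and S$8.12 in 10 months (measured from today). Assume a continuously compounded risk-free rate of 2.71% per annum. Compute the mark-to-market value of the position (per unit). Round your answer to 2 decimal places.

PV(remaining dividends) I = 7.25·e^(−0.0271·7/12) + 3.74·e^(−0.0271·8/12) + 8.12·e^(−0.0271·10/12) = 18.7480
Current forward F = (S − I)·e^(rT) = (594.13 − 18.7480)·e^(0.0271·15/12) = 575.3820 × 1.034455 = 595.2068
Value (long) = (F − K)·e^(−rT) = (595.2068 − 617.01) × 0.966692 = -21.0770
Short position value = −(long value) = S$21.08

S$21.08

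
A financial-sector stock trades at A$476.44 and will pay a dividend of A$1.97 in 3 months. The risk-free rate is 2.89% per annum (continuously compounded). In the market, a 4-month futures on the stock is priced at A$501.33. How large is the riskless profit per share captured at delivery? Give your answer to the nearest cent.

A$22.25 per share

PV(dividends) I = 1.97·e^(−0.0289·3/12) = 1.9558
Fair futures F* = (S − I)·e^(rT) = (476.44 − 1.9558)·e^0.009633 = 474.4842 × 1.009680 = 479.0772
Market A$501.33 > fair 479.0772: forward overpriced → cash-and-carry (borrow at r, buy the stock and collect the dividends, short the forward).
Profit at T = |F_mkt − F*| = |501.33 − 479.0772| = A$22.25 per share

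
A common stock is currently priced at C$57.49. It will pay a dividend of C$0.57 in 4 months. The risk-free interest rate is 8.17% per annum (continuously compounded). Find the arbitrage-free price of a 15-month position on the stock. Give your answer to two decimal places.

PV(dividends) I = 0.57·e^(−0.0817·4/12)
I = 0.5547
F = (S − I)·e^(rT) = (57.49 − 0.5547) · e^(0.0817·15/12)
= 56.9353 · e^0.102125 = 56.9353 × 1.107522 = C$63.06

C$63.06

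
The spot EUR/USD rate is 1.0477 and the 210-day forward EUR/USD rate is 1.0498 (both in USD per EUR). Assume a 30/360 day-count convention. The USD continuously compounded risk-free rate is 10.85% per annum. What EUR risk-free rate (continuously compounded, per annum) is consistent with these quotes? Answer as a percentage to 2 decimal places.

10.51%

F = S·e^((r_USD − r_EUR)T) ⇒ r_EUR = r_USD − ln(F/S)/T
ln(1.0498/1.0477) = 0.002002; /(210/360) = 0.003432
r_EUR = 0.1085 − 0.003432 = 0.105068
r_EUR = 10.51%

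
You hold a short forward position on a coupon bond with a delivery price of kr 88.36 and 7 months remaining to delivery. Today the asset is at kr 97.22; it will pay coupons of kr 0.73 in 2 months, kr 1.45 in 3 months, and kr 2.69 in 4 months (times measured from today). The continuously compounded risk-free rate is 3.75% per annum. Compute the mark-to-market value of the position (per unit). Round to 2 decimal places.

PV(remaining coupons) I = 0.73·e^(−0.0375·2/12) + 1.45·e^(−0.0375·3/12) + 2.69·e^(−0.0375·4/12) = 4.8185
Current forward F = (S − I)·e^(rT) = (97.22 − 4.8185)·e^(0.0375·7/12) = 92.4015 × 1.022116 = 94.4451
Value (long) = (F − K)·e^(−rT) = (94.4451 − 88.36) × 0.978363 = 5.9534
Short position value = −(long value) = -kr 5.95

-kr 5.95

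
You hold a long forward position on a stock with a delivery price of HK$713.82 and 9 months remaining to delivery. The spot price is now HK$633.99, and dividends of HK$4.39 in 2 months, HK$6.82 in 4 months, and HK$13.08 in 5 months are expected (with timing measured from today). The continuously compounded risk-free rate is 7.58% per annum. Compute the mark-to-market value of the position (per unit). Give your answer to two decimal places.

-HK$64.04

PV(remaining dividends) I = 4.39·e^(−0.0758·2/12) + 6.82·e^(−0.0758·4/12) + 13.08·e^(−0.0758·5/12) = 23.6581
Current forward F = (S − I)·e^(rT) = (633.99 − 23.6581)·e^(0.0758·9/12) = 610.3319 × 1.058497 = 646.0345
Value (long) = (F − K)·e^(−rT) = (646.0345 − 713.82) × 0.944736 = -64.0394
Value = -HK$64.04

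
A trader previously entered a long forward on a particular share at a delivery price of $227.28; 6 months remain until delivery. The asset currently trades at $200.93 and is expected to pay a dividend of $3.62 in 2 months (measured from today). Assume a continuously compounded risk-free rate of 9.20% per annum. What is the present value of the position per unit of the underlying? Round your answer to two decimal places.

-$19.70

PV(remaining dividends) I = 3.62·e^(−0.0920·2/12) = 3.5649
Current forward F = (S − I)·e^(rT) = (200.93 − 3.5649)·e^(0.0920·6/12) = 197.3651 × 1.047074 = 206.6559
Value (long) = (F − K)·e^(−rT) = (206.6559 − 227.28) × 0.955042 = -19.6969
Value = -$19.70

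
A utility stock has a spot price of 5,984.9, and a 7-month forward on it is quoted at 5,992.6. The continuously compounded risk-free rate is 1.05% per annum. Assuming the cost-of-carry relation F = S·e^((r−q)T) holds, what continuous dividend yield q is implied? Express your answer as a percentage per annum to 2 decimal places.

0.83%

From F = S·e^((r−q)T): (r − q) = ln(F/S)/T
ln(5992.6/5984.9) = ln(1.001287) = 0.001286
(r − q) = 0.001286 / (7/12) = 0.002205
q = r − ln(F/S)/T = 0.0105 − 0.002205 = 0.008295
q = 0.83%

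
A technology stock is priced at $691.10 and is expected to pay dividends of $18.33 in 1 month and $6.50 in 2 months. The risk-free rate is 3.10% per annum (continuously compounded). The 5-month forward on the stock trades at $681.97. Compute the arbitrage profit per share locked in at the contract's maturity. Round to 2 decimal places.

$6.96 per share

PV(dividends) I = 18.33·e^(−0.0310·1/12) + 6.50·e^(−0.0310·2/12) = 24.7492
Fair forward F* = (S − I)·e^(rT) = (691.10 − 24.7492)·e^0.012917 = 666.3508 × 1.013001 = 675.0140
Market $681.97 > fair 675.0140: forward overpriced → cash-and-carry (borrow at r, buy the stock and collect the dividends, short the forward).
Profit at T = |F_mkt − F*| = |681.97 − 675.0140| = $6.96 per share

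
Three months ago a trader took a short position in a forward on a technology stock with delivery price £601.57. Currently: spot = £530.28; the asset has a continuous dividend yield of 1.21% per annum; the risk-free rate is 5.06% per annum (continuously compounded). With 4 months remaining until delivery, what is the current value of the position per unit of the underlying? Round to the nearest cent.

Current fair forward for the remaining 4 months: F = S·e^((r − q)·T), (r − q) = 0.0506 − 0.0121 = 0.0385
F = 530.28 · e^(0.0385 × 4/12) = 530.28 × 1.012916 = 537.1291
Value of long forward = (F − K)·e^(−rT) = (537.1291 − 601.57) · e^(−0.0506·4/12)
= -64.4409 × 0.983275 = -63.36
Short position value = −(long value) = £63.36

£63.36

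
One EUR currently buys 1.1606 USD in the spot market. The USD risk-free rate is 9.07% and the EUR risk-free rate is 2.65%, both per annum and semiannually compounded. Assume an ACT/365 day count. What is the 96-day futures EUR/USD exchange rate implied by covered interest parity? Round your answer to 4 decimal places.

1.1798

By covered interest parity, F = S · (1+r_USD/2)^(2T) / (1+r_EUR/2)^(2T)
= 1.1606 × 1.023605 / 1.006948 = 1.1606 × 1.016542
F = 1.1798 USD per EUR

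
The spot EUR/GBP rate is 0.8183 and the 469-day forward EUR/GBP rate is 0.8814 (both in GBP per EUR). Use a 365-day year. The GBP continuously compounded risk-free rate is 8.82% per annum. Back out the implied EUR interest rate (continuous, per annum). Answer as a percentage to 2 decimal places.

F = S·e^((r_GBP − r_EUR)T) ⇒ r_EUR = r_GBP − ln(F/S)/T
ln(0.8814/0.8183) = 0.074283; /(469/365) = 0.057811
r_EUR = 0.0882 − 0.057811 = 0.030389
r_EUR = 3.04%

3.04%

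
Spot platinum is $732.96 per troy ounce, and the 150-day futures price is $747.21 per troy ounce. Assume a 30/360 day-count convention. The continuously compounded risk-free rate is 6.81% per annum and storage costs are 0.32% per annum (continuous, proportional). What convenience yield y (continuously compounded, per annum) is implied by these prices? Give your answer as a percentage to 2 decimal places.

2.51%

F = S·e^((r+u−y)T) ⇒ (r+u−y) = ln(F/S)/T
ln(747.21/732.96) = 0.019255; /T ⇒ 0.046212
y = r + u − ln(F/S)/T = 0.0681 + 0.0032 − 0.046212 = 0.025088
y = 2.51%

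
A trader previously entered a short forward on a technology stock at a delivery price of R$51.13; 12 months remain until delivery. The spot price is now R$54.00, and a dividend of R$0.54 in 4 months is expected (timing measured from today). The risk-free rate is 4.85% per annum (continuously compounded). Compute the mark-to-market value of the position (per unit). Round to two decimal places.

-R$4.76

PV(remaining dividends) I = 0.54·e^(−0.0485·4/12) = 0.5313
Current forward F = (S − I)·e^(rT) = (54.00 − 0.5313)·e^(0.0485·12/12) = 53.4687 × 1.049695 = 56.1258
Value (long) = (F − K)·e^(−rT) = (56.1258 − 51.13) × 0.952657 = 4.7593
Short position value = −(long value) = -R$4.76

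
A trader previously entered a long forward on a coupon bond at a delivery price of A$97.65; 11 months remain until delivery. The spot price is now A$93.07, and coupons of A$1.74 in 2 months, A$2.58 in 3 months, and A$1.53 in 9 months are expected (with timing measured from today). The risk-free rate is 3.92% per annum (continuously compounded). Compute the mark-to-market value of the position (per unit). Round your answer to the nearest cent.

-A$6.90

PV(remaining coupons) I = 1.74·e^(−0.0392·2/12) + 2.58·e^(−0.0392·3/12) + 1.53·e^(−0.0392·9/12) = 5.7692
Current forward F = (S − I)·e^(rT) = (93.07 − 5.7692)·e^(0.0392·11/12) = 87.3008 × 1.036587 = 90.4949
Value (long) = (F − K)·e^(−rT) = (90.4949 − 97.65) × 0.964705 = -6.9026
Value = -A$6.90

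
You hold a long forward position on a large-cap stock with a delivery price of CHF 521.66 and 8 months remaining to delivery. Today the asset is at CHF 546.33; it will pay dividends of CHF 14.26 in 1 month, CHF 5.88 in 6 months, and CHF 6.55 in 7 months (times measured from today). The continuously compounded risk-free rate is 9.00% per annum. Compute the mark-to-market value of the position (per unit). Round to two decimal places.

CHF 29.06

PV(remaining dividends) I = 14.26·e^(−0.0900·1/12) + 5.88·e^(−0.0900·6/12) + 6.55·e^(−0.0900·7/12) = 25.9897
Current forward F = (S − I)·e^(rT) = (546.33 − 25.9897)·e^(0.0900·8/12) = 520.3403 × 1.061837 = 552.5166
Value (long) = (F − K)·e^(−rT) = (552.5166 − 521.66) × 0.941765 = 29.0597
Value = CHF 29.06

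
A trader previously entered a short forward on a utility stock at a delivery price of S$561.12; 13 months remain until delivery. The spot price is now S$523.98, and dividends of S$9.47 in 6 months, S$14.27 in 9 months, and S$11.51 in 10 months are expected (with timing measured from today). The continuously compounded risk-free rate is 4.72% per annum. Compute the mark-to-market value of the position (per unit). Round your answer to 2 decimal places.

PV(remaining dividends) I = 9.47·e^(−0.0472·6/12) + 14.27·e^(−0.0472·9/12) + 11.51·e^(−0.0472·10/12) = 34.0889
Current forward F = (S − I)·e^(rT) = (523.98 − 34.0889)·e^(0.0472·13/12) = 489.8911 × 1.052463 = 515.5923
Value (long) = (F − K)·e^(−rT) = (515.5923 − 561.12) × 0.950152 = -43.2582
Short position value = −(long value) = S$43.26

S$43.26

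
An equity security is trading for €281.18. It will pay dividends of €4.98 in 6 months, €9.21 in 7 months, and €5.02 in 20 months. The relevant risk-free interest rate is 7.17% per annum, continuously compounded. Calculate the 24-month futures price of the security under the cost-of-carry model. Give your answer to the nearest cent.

€303.65

PV(dividends) I = 4.98·e^(−0.0717·6/12) + 9.21·e^(−0.0717·7/12) + 5.02·e^(−0.0717·20/12)
I = 4.8046 + 8.8327 + 4.4546 = 18.0919
F = (S − I)·e^(rT) = (281.18 − 18.0919) · e^(0.0717·24/12)
= 263.0881 · e^0.143400 = 263.0881 × 1.154191 = €303.65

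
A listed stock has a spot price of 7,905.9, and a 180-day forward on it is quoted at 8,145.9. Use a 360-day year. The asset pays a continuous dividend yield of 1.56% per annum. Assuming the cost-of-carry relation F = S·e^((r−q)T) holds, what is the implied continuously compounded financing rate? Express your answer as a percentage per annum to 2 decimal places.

7.54%

From F = S·e^((r−q)T): (r − q) = ln(F/S)/T
ln(8145.9/7905.9) = ln(1.030357) = 0.029905
(r − q) = 0.029905 / (180/360) = 0.059810
r = ln(F/S)/T + q = 0.059810 + 0.0156 = 0.075410
r = 7.54%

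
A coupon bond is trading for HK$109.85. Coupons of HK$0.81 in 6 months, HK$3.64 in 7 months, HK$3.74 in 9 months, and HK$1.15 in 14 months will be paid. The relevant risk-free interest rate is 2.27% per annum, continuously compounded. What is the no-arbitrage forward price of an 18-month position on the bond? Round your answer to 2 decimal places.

PV(coupons) I = 0.81·e^(−0.0227·6/12) + 3.64·e^(−0.0227·7/12) + 3.74·e^(−0.0227·9/12) + 1.15·e^(−0.0227·14/12)
I = 0.8009 + 3.5921 + 3.6769 + 1.1199 = 9.1898
F = (S − I)·e^(rT) = (109.85 − 9.1898) · e^(0.0227·18/12)
= 100.6602 · e^0.034050 = 100.6602 × 1.034636 = HK$104.15

HK$104.15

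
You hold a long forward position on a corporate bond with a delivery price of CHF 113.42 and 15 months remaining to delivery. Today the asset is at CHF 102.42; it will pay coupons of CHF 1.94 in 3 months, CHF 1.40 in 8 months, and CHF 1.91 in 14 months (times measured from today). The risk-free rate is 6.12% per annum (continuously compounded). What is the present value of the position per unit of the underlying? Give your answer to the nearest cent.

PV(remaining coupons) I = 1.94·e^(−0.0612·3/12) + 1.40·e^(−0.0612·8/12) + 1.91·e^(−0.0612·14/12) = 5.0330
Current forward F = (S − I)·e^(rT) = (102.42 − 5.0330)·e^(0.0612·15/12) = 97.3870 × 1.079502 = 105.1295
Value (long) = (F − K)·e^(−rT) = (105.1295 − 113.42) × 0.926353 = -7.6799
Value = -CHF 7.68

-CHF 7.68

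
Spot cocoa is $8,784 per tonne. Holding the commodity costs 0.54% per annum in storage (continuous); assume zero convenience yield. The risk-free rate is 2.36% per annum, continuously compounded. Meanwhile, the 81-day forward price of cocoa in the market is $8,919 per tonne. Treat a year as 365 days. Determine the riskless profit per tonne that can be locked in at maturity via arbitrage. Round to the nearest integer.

Fair forward: F* = S·e^(carry·T), with carry = (r + u) = 0.0236 + 0.0054 = 0.0290
F* = 8784 · e^(0.0290 × 81/365) = 8784 · e^0.006436 = 8784 × 1.006457 = $8840.7183
Market $8919 > fair $8840.7183: forward overpriced → cash-and-carry (buy spot, short the forward).
At maturity, profit = |F_mkt − F*| = |8919 − 8840.7183| = $78 per tonne

$78 per tonne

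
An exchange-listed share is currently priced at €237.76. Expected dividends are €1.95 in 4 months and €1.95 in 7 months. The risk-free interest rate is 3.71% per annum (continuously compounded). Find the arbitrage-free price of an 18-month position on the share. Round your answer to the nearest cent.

PV(dividends) I = 1.95·e^(−0.0371·4/12) + 1.95·e^(−0.0371·7/12)
I = 1.9260 + 1.9083 = 3.8343
F = (S − I)·e^(rT) = (237.76 − 3.8343) · e^(0.0371·18/12)
= 233.9257 · e^0.055650 = 233.9257 × 1.057228 = €247.31

€247.31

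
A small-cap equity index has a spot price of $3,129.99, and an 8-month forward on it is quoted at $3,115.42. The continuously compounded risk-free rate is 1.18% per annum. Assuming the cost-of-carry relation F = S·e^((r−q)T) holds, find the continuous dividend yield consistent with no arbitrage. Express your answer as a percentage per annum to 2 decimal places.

From F = S·e^((r−q)T): (r − q) = ln(F/S)/T
ln(3115.42/3129.99) = ln(0.995345) = -0.004666
(r − q) = -0.004666 / (8/12) = -0.006999
q = r − ln(F/S)/T = 0.0118 + 0.006999 = 0.018799
q = 1.88%

1.88%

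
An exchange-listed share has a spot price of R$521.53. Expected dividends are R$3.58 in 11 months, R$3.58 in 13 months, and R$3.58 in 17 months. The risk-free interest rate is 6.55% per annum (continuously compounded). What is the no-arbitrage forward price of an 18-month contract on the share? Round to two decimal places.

PV(dividends) I = 3.58·e^(−0.0655·11/12) + 3.58·e^(−0.0655·13/12) + 3.58·e^(−0.0655·17/12)
I = 3.3714 + 3.3348 + 3.2628 = 9.9690
F = (S − I)·e^(rT) = (521.53 − 9.9690) · e^(0.0655·18/12)
= 511.5610 · e^0.098250 = 511.5610 × 1.103239 = R$564.37

R$564.37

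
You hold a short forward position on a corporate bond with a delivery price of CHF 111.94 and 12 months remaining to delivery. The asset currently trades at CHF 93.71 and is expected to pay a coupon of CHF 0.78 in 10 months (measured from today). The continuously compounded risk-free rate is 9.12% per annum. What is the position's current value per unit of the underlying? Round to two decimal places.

CHF 9.20

PV(remaining coupons) I = 0.78·e^(−0.0912·10/12) = 0.7229
Current forward F = (S − I)·e^(rT) = (93.71 − 0.7229)·e^(0.0912·12/12) = 92.9871 × 1.095488 = 101.8663
Value (long) = (F − K)·e^(−rT) = (101.8663 − 111.94) × 0.912835 = -9.1956
Short position value = −(long value) = CHF 9.20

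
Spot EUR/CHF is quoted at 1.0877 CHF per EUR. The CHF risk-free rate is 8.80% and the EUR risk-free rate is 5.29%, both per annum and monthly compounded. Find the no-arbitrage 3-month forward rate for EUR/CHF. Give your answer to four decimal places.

By covered interest parity, F = S · (1+r_CHF/12)^(12T) / (1+r_EUR/12)^(12T)
= 1.0877 × 1.022162 / 1.013283 = 1.0877 × 1.008763
F = 1.0972 CHF per EUR

1.0972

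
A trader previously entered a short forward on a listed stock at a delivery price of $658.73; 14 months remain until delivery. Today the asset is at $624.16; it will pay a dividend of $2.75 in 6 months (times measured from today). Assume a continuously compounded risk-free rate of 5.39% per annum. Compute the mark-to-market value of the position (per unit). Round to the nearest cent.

-$2.90

PV(remaining dividends) I = 2.75·e^(−0.0539·6/12) = 2.6769
Current forward F = (S − I)·e^(rT) = (624.16 − 2.6769)·e^(0.0539·14/12) = 621.4831 × 1.064903 = 661.8192
Value (long) = (F − K)·e^(−rT) = (661.8192 − 658.73) × 0.939053 = 2.9009
Short position value = −(long value) = -$2.90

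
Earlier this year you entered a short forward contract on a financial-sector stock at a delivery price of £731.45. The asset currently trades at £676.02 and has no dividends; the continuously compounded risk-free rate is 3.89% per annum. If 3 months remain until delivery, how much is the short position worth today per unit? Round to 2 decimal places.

Current fair forward for the remaining 3 months: F = S·e^(r·T), r = 0.0389
F = 676.02 · e^(0.0389 × 3/12) = 676.02 × 1.009772 = 682.6261
Value of long forward = (F − K)·e^(−rT) = (682.6261 − 731.45) · e^(−0.0389·3/12)
= -48.8239 × 0.990322 = -48.35
Short position value = −(long value) = £48.35

£48.35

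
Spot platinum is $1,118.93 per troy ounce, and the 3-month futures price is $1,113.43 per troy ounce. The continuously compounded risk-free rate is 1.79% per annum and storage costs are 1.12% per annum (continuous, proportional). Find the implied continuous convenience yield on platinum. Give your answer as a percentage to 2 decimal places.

F = S·e^((r+u−y)T) ⇒ (r+u−y) = ln(F/S)/T
ln(1113.43/1118.93) = -0.004928; /T ⇒ -0.019712
y = r + u − ln(F/S)/T = 0.0179 + 0.0112 + 0.019712 = 0.048812
y = 4.88%

4.88%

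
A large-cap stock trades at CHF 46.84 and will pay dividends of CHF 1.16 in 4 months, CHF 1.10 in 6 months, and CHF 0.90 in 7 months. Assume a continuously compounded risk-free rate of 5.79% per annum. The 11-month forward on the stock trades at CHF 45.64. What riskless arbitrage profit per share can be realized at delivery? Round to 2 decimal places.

CHF 0.51 per share

PV(dividends) I = 1.16·e^(−0.0579·4/12) + 1.10·e^(−0.0579·6/12) + 0.90·e^(−0.0579·7/12) = 3.0765
Fair forward F* = (S − I)·e^(rT) = (46.84 − 3.0765)·e^0.053075 = 43.7635 × 1.054509 = 46.1490
Market CHF 45.64 < fair 46.1490: forward underpriced → reverse cash-and-carry (short the stock, invest proceeds at r, pay the dividends, go long the forward).
Profit at T = |F_mkt − F*| = |45.64 − 46.1490| = CHF 0.51 per share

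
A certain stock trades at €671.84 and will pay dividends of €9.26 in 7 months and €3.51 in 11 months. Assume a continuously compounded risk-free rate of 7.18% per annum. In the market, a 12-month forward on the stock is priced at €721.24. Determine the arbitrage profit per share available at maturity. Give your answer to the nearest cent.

PV(dividends) I = 9.26·e^(−0.0718·7/12) + 3.51·e^(−0.0718·11/12) = 12.1666
Fair forward F* = (S − I)·e^(rT) = (671.84 − 12.1666)·e^0.071800 = 659.6734 × 1.074440 = 708.7795
Market €721.24 > fair 708.7795: forward overpriced → cash-and-carry (borrow at r, buy the stock and collect the dividends, short the forward).
Profit at T = |F_mkt − F*| = |721.24 − 708.7795| = €12.46 per share

€12.46 per share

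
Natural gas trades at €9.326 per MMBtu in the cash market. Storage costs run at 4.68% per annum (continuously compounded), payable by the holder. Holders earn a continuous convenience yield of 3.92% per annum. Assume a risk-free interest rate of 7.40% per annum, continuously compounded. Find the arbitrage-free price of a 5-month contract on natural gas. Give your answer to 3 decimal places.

Net carry = r + u − y = 0.0740 + 0.0468 − 0.0392 = 0.0816
F = S·e^((r+u−y)T) = 9.326 · e^(0.0816 × 5/12) = 9.326 · e^0.034000
= 9.326 × 1.034585 = €9.649 per MMBtu

€9.649 per MMBtu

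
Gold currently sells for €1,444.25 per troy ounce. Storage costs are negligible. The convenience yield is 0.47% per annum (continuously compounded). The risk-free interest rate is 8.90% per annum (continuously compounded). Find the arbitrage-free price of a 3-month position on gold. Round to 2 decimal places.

€1,475.01 per troy ounce

Net carry = r + u − y = 0.0890 + 0.0000 − 0.0047 = 0.0843
F = S·e^((r+u−y)T) = 1444.25 · e^(0.0843 × 3/12) = 1444.25 · e^0.02107500
= 1444.25 × 1.02129865 = €1,475.01 per troy ounce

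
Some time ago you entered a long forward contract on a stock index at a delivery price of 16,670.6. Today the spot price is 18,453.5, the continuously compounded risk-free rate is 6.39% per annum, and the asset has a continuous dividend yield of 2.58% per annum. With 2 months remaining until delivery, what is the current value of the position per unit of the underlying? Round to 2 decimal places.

1880.32

Current fair forward for the remaining 2 months: F = S·e^((r − q)·T), (r − q) = 0.0639 − 0.0258 = 0.0381
F = 18453.5 · e^(0.0381 × 2/12) = 18453.5 × 1.00637020 = 18571.0525
Value of long forward = (F − K)·e^(−rT) = (18571.0525 − 16670.6) · e^(−0.0639·2/12)
= 1900.4525 × 0.98940651 = 1880.32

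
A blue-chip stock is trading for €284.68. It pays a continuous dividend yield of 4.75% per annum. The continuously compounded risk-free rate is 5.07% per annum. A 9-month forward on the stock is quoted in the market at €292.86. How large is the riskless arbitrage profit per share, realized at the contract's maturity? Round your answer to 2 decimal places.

€7.50 per share

Fair forward: F* = S·e^(carry·T), with carry = (r − q) = 0.0507 − 0.0475 = 0.0032
F* = 284.68 · e^(0.0032 × 9/12) = 284.68 · e^0.002400 = 284.68 × 1.002403 = €285.3641
Market €292.86 > fair €285.3641: forward overpriced → cash-and-carry (buy spot, short the forward).
At maturity, profit = |F_mkt − F*| = |292.86 − 285.3641| = €7.50 per share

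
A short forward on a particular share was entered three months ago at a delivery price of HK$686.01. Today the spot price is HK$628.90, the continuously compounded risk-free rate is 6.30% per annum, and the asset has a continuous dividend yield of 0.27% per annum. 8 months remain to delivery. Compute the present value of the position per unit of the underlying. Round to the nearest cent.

HK$30.03

Current fair forward for the remaining 8 months: F = S·e^((r − q)·T), (r − q) = 0.0630 − 0.0027 = 0.0603
F = 628.90 · e^(0.0603 × 8/12) = 628.90 × 1.041019 = 654.6968
Value of long forward = (F − K)·e^(−rT) = (654.6968 − 686.01) · e^(−0.0630·8/12)
= -31.3132 × 0.958870 = -30.03
Short position value = −(long value) = HK$30.03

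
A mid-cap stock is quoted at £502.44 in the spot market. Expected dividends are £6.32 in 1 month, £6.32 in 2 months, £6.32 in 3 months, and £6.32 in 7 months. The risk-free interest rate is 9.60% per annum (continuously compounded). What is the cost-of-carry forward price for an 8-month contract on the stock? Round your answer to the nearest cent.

PV(dividends) I = 6.32·e^(−0.0960·1/12) + 6.32·e^(−0.0960·2/12) + 6.32·e^(−0.0960·3/12) + 6.32·e^(−0.0960·7/12)
I = 6.2696 + 6.2197 + 6.1701 + 5.9758 = 24.6352
F = (S − I)·e^(rT) = (502.44 − 24.6352) · e^(0.0960·8/12)
= 477.8048 · e^0.064000 = 477.8048 × 1.066092 = £509.38

£509.38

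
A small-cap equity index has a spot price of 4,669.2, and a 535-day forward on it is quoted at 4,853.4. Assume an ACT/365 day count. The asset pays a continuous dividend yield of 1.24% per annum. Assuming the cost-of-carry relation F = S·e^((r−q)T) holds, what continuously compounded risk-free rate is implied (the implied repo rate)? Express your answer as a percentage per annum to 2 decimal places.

From F = S·e^((r−q)T): (r − q) = ln(F/S)/T
ln(4853.4/4669.2) = ln(1.039450) = 0.038692
(r − q) = 0.038692 / (535/365) = 0.026397
r = ln(F/S)/T + q = 0.026397 + 0.0124 = 0.038797
r = 3.88%

3.88%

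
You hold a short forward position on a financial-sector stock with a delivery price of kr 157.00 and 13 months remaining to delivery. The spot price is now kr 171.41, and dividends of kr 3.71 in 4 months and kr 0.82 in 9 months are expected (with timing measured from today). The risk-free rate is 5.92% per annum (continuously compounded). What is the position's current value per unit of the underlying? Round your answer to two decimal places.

-kr 19.74

PV(remaining dividends) I = 3.71·e^(−0.0592·4/12) + 0.82·e^(−0.0592·9/12) = 4.4219
Current forward F = (S − I)·e^(rT) = (171.41 − 4.4219)·e^(0.0592·13/12) = 166.9881 × 1.066235 = 178.0486
Value (long) = (F − K)·e^(−rT) = (178.0486 − 157.00) × 0.937880 = 19.7411
Short position value = −(long value) = -kr 19.74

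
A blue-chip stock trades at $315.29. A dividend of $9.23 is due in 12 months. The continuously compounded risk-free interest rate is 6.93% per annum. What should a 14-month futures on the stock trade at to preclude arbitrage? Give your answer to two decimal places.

PV(dividends) I = 9.23·e^(−0.0693·12/12)
I = 8.6120
F = (S − I)·e^(rT) = (315.29 − 8.6120) · e^(0.0693·14/12)
= 306.6780 · e^0.080850 = 306.6780 × 1.084208 = $332.50

$332.50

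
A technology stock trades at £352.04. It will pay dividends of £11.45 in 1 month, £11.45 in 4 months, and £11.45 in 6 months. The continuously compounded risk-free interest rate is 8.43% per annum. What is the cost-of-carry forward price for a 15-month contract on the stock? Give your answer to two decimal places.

£353.96

PV(dividends) I = 11.45·e^(−0.0843·1/12) + 11.45·e^(−0.0843·4/12) + 11.45·e^(−0.0843·6/12)
I = 11.3698 + 11.1327 + 10.9774 = 33.4799
F = (S − I)·e^(rT) = (352.04 − 33.4799) · e^(0.0843·15/12)
= 318.5601 · e^0.105375 = 318.5601 × 1.111127 = £353.96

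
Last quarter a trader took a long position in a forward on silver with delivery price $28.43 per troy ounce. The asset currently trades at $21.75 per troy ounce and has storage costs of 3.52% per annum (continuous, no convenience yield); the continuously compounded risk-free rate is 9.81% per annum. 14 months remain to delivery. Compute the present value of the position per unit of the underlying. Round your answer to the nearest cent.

Current fair forward for the remaining 14 months: F = S·e^((r + u)·T), (r + u) = 0.0981 + 0.0352 = 0.1333
F = 21.75 · e^(0.1333 × 14/12) = 21.75 × 1.168261 = 25.4097
Value of long forward = (F − K)·e^(−rT) = (25.4097 − 28.43) · e^(−0.0981·14/12)
= -3.0203 × 0.891857 = -2.69

-$2.69 per troy ounce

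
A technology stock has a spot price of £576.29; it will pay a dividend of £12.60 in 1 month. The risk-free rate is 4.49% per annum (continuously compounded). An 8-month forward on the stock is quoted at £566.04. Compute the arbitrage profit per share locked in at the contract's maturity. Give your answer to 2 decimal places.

£14.83 per share

PV(dividends) I = 12.60·e^(−0.0449·1/12) = 12.5529
Fair forward F* = (S − I)·e^(rT) = (576.29 − 12.5529)·e^0.029933 = 563.7371 × 1.030385 = 580.8663
Market £566.04 < fair 580.8663: forward underpriced → reverse cash-and-carry (short the stock, invest proceeds at r, pay the dividends, go long the forward).
Profit at T = |F_mkt − F*| = |566.04 − 580.8663| = £14.83 per share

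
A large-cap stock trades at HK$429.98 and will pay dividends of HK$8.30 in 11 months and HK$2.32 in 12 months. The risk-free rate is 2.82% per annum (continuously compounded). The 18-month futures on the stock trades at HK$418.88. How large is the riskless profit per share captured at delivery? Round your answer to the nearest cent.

PV(dividends) I = 8.30·e^(−0.0282·11/12) + 2.32·e^(−0.0282·12/12) = 10.3437
Fair futures F* = (S − I)·e^(rT) = (429.98 − 10.3437)·e^0.042300 = 419.6363 × 1.043207 = 437.7675
Market HK$418.88 < fair 437.7675: forward underpriced → reverse cash-and-carry (short the stock, invest proceeds at r, pay the dividends, go long the forward).
Profit at T = |F_mkt − F*| = |418.88 − 437.7675| = HK$18.89 per share

HK$18.89 per share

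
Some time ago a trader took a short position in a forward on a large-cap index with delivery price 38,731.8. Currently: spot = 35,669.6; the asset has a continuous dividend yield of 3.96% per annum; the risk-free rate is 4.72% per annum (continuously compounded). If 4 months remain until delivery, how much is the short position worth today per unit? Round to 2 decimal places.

2925.33

Current fair forward for the remaining 4 months: F = S·e^((r − q)·T), (r − q) = 0.0472 − 0.0396 = 0.0076
F = 35669.6 · e^(0.0076 × 4/12) = 35669.6 × 1.00253654 = 35760.0774
Value of long forward = (F − K)·e^(−rT) = (35760.0774 − 38731.8) · e^(−0.0472·4/12)
= -2971.7226 × 0.98438979 = -2925.33
Short position value = −(long value) = 2925.33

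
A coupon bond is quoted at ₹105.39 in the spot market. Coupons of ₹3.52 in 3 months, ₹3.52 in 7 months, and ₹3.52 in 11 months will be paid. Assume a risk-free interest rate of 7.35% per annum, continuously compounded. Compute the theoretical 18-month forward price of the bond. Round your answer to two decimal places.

PV(coupons) I = 3.52·e^(−0.0735·3/12) + 3.52·e^(−0.0735·7/12) + 3.52·e^(−0.0735·11/12)
I = 3.4559 + 3.3723 + 3.2907 = 10.1189
F = (S − I)·e^(rT) = (105.39 − 10.1189) · e^(0.0735·18/12)
= 95.2711 · e^0.110250 = 95.2711 × 1.116557 = ₹106.38

₹106.38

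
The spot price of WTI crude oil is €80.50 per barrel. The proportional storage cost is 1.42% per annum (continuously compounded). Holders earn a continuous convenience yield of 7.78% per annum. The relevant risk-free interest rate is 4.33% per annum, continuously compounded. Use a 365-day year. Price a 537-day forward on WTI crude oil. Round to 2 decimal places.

€78.13 per barrel

Net carry = r + u − y = 0.0433 + 0.0142 − 0.0778 = -0.0203
F = S·e^((r+u−y)T) = 80.50 · e^(-0.0203 × 537/365) = 80.50 · e^-0.029866
= 80.50 × 0.970576 = €78.13 per barrel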